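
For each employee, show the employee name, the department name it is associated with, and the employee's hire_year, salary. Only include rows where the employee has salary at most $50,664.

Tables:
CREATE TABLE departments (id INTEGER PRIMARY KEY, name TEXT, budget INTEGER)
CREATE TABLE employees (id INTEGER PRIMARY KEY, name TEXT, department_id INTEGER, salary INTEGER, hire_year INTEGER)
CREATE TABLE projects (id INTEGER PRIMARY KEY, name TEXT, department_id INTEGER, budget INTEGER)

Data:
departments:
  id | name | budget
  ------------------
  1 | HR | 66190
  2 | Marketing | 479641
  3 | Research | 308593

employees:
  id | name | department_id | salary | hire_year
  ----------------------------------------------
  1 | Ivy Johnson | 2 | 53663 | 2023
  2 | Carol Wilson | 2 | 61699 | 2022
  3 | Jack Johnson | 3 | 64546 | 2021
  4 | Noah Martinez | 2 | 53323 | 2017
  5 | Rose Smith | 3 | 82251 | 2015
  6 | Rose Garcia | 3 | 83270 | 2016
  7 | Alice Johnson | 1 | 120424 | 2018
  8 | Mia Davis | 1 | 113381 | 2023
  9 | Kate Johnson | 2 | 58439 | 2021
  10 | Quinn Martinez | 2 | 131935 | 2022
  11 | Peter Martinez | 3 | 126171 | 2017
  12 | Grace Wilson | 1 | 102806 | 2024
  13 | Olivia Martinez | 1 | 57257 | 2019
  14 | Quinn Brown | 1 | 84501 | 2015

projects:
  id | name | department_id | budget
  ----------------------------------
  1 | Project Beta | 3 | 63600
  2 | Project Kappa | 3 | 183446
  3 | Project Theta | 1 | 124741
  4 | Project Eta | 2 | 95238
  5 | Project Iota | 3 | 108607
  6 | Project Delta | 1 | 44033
SELECT c.name, p.name AS department, c.hire_year, c.salary FROM employees c JOIN departments p ON c.department_id = p.id WHERE c.salary <= 50664

Execution result:
(no rows)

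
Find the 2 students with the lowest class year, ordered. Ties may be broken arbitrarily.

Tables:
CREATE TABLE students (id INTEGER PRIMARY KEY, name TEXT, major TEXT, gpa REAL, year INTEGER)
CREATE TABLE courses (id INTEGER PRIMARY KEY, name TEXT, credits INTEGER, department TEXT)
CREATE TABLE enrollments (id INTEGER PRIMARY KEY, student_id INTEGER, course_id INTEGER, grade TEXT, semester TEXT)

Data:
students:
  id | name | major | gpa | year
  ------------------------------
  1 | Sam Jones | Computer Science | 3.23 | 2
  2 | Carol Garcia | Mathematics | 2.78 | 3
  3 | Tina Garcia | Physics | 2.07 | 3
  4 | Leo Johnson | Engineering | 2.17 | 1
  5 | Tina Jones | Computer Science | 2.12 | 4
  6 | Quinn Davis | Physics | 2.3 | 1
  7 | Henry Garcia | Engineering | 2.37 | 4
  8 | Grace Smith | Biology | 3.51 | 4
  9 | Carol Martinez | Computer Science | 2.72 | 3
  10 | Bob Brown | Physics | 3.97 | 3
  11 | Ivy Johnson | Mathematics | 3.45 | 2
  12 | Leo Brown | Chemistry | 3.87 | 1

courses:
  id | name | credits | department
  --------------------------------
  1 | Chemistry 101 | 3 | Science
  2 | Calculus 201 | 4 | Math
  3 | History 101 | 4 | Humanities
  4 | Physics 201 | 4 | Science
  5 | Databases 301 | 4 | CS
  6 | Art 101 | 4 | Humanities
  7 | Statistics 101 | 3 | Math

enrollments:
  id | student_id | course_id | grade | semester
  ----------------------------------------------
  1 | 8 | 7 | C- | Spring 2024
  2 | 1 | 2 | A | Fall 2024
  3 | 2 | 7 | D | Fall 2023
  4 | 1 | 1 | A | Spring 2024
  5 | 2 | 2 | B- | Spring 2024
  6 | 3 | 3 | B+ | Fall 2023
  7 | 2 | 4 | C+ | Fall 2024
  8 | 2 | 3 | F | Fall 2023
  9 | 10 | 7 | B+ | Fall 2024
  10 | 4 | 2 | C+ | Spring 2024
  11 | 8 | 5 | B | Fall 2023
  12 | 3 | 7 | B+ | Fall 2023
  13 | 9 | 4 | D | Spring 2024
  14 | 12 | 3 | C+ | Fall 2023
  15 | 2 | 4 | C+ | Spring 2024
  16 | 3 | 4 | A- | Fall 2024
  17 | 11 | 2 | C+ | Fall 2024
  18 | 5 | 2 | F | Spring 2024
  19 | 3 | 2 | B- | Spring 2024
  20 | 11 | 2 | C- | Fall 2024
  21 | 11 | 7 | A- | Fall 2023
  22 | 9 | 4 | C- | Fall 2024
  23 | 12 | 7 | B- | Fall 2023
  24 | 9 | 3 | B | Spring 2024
SELECT name, year FROM students ORDER BY year ASC LIMIT 2

Execution result:
name | year
Leo Johnson | 1
Quinn Davis | 1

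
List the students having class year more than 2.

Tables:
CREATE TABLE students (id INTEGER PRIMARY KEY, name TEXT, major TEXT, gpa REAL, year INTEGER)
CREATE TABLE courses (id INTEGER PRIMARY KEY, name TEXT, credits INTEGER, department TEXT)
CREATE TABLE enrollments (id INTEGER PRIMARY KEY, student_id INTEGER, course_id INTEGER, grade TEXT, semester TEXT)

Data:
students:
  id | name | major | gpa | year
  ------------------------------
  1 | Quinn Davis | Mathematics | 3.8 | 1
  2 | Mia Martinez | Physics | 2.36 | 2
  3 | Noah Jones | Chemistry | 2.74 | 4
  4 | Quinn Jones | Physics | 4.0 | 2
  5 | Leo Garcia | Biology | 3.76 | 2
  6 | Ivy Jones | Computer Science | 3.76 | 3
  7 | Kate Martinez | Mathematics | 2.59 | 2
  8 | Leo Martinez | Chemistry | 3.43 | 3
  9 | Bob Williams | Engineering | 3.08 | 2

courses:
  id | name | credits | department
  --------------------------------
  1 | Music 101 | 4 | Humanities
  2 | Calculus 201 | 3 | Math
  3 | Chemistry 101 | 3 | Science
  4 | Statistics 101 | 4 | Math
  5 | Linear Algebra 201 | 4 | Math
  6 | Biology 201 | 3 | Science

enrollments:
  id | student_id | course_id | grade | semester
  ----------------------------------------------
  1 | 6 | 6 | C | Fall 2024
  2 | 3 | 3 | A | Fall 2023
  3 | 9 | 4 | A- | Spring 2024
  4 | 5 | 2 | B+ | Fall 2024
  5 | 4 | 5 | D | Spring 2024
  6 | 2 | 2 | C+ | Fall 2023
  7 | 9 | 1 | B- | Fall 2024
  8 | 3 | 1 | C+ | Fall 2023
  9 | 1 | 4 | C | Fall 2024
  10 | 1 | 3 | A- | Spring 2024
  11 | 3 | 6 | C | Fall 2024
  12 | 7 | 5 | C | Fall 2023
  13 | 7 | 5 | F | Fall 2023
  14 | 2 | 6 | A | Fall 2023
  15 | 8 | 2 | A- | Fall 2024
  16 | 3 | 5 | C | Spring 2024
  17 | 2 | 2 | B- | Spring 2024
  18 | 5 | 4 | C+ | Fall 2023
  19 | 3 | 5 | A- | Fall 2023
SELECT name, year FROM students WHERE year > 2

Execution result:
name | year
Noah Jones | 4
Ivy Jones | 3
Leo Martinez | 3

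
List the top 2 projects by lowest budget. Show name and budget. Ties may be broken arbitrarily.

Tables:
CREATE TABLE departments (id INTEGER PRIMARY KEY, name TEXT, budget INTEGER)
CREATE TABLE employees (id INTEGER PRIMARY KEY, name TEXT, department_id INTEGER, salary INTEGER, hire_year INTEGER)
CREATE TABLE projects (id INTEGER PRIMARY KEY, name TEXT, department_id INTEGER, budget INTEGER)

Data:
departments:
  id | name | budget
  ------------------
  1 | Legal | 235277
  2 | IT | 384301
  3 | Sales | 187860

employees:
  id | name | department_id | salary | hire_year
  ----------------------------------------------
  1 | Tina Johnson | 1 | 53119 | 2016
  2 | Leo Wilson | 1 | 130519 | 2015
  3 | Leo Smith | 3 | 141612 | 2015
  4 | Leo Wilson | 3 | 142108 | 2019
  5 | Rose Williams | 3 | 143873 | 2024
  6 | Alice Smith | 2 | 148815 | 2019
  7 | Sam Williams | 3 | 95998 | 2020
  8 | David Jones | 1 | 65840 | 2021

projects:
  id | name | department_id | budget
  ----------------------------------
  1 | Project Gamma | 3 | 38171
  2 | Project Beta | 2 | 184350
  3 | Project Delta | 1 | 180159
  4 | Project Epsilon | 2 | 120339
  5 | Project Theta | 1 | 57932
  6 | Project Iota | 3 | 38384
SELECT name, budget FROM projects ORDER BY budget ASC LIMIT 2

Execution result:
name | budget
Project Gamma | 38171
Project Iota | 38384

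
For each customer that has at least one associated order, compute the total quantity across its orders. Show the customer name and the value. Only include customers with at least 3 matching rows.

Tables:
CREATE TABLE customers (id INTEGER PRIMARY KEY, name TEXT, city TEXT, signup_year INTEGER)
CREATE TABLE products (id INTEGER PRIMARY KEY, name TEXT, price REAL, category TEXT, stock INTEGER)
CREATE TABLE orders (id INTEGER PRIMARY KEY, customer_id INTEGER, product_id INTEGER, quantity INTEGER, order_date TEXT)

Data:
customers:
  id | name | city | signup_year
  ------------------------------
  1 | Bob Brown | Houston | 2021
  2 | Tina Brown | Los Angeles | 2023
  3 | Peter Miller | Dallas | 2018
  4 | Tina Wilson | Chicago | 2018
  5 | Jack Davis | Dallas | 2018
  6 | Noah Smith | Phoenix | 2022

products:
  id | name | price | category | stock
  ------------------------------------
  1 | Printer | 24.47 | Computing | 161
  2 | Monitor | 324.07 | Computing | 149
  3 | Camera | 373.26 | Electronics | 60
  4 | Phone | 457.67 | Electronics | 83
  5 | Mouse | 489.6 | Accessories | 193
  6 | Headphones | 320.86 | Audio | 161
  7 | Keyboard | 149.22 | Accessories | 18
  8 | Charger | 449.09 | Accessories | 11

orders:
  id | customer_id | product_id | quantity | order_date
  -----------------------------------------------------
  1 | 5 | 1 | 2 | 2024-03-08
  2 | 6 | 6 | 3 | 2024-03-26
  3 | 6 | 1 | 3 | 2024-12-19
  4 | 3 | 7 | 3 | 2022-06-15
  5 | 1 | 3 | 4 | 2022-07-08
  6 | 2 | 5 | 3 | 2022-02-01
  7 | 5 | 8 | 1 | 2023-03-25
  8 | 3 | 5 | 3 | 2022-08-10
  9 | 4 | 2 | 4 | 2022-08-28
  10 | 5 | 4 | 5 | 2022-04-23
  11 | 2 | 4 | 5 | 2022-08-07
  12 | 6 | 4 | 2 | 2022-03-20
SELECT p.name, SUM(c.quantity) AS sum_quantity FROM orders c JOIN customers p ON c.customer_id = p.id GROUP BY p.id, p.name HAVING COUNT(*) >= 3

Execution result:
name | sum_quantity
Jack Davis | 8
Noah Smith | 8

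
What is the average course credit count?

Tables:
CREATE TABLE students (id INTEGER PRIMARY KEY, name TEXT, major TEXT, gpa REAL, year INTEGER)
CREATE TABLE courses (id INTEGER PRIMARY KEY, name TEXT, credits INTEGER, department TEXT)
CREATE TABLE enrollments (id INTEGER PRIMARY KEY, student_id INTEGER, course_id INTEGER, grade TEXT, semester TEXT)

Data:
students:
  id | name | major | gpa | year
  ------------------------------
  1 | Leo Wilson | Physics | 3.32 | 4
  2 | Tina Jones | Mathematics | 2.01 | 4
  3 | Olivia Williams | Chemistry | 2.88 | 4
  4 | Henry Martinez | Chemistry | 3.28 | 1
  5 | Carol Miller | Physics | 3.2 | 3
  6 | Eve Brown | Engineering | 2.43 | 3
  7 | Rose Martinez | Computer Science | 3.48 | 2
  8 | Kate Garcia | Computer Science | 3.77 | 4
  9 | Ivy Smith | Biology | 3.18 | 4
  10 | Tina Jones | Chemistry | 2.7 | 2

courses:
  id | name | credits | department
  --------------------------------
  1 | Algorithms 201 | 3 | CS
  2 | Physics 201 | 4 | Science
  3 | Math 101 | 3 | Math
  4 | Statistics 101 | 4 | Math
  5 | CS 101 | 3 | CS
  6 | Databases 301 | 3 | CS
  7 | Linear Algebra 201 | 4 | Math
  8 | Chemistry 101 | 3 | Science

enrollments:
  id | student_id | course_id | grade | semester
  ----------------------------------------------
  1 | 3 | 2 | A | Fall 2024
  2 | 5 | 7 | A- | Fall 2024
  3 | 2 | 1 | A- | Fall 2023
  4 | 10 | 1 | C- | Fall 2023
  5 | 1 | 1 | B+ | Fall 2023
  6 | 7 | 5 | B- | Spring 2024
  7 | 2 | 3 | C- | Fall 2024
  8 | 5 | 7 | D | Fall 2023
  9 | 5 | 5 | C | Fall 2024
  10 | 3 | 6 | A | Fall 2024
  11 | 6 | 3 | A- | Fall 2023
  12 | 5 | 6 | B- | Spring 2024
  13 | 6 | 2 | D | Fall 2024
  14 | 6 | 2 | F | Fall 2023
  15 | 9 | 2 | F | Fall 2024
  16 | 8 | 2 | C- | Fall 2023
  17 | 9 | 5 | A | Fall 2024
SELECT AVG(credits) FROM courses

Execution result:
3.38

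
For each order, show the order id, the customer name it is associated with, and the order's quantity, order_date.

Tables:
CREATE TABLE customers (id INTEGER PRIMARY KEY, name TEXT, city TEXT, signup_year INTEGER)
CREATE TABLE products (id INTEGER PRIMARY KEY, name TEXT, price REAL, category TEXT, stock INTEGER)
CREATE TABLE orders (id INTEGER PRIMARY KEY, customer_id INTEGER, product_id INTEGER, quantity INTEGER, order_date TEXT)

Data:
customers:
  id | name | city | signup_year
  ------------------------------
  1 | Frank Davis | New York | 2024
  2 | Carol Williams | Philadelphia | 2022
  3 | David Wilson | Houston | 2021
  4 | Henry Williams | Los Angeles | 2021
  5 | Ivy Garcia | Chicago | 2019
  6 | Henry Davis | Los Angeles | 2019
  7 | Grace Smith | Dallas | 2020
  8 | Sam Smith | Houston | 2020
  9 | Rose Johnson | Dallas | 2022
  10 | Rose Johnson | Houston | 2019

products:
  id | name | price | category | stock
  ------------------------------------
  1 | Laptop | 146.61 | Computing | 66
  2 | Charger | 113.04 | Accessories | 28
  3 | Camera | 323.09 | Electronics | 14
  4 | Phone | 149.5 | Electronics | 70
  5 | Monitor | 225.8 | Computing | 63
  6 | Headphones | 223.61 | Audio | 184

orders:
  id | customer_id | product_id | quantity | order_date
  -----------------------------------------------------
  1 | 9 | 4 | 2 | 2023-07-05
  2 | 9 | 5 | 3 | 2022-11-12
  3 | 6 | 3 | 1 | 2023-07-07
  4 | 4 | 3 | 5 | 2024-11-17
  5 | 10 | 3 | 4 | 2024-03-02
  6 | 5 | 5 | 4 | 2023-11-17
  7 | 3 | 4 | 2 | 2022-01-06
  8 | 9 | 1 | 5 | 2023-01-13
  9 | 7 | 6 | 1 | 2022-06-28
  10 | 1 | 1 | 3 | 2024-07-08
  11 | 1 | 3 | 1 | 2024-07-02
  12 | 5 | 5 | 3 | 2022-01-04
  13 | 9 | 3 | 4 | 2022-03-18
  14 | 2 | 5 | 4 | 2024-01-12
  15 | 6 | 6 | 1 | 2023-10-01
SELECT c.id, p.name AS customer, c.quantity, c.order_date FROM orders c JOIN customers p ON c.customer_id = p.id

Execution result:
id | customer | quantity | order_date
1 | Rose Johnson | 2 | 2023-07-05
2 | Rose Johnson | 3 | 2022-11-12
3 | Henry Davis | 1 | 2023-07-07
4 | Henry Williams | 5 | 2024-11-17
5 | Rose Johnson | 4 | 2024-03-02
6 | Ivy Garcia | 4 | 2023-11-17
7 | David Wilson | 2 | 2022-01-06
8 | Rose Johnson | 5 | 2023-01-13
9 | Grace Smith | 1 | 2022-06-28
10 | Frank Davis | 3 | 2024-07-08
11 | Frank Davis | 1 | 2024-07-02
12 | Ivy Garcia | 3 | 2022-01-04
13 | Rose Johnson | 4 | 2022-03-18
14 | Carol Williams | 4 | 2024-01-12
15 | Henry Davis | 1 | 2023-10-01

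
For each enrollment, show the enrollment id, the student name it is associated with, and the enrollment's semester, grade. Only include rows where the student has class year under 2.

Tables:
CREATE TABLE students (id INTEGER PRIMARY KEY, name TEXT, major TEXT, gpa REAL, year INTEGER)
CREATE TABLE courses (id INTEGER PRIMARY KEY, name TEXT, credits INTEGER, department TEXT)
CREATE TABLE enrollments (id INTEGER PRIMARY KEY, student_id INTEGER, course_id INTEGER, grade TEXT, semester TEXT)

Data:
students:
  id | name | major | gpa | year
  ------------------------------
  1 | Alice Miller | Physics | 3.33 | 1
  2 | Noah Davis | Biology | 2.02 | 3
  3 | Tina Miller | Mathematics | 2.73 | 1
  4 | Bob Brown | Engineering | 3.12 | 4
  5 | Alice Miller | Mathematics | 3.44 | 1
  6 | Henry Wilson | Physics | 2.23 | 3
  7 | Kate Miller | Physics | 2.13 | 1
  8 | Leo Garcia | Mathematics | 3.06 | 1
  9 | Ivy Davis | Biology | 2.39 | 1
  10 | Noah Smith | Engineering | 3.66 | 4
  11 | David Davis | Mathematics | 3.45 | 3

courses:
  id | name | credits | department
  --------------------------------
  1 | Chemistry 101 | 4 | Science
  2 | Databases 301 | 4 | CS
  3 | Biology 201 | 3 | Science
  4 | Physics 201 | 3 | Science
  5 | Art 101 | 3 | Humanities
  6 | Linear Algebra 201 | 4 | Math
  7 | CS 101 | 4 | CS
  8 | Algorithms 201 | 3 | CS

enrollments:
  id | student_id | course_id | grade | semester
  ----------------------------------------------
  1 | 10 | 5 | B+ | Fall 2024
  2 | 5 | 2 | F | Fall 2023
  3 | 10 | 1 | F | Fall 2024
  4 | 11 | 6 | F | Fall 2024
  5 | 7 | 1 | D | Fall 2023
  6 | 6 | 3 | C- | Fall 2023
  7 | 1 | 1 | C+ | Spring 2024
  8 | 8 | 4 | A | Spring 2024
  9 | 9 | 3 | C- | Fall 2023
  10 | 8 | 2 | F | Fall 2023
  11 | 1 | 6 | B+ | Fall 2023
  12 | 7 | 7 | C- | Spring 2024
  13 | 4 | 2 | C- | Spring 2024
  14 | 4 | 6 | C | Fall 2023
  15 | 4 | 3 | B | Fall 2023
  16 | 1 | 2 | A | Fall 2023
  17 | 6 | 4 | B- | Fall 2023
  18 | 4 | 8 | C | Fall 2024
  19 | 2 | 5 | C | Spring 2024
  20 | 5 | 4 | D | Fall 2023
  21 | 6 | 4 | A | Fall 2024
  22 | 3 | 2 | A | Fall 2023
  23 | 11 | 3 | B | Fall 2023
SELECT c.id, p.name AS student, c.semester, c.grade FROM enrollments c JOIN students p ON c.student_id = p.id WHERE p.year < 2

Execution result:
id | student | semester | grade
2 | Alice Miller | Fall 2023 | F
5 | Kate Miller | Fall 2023 | D
7 | Alice Miller | Spring 2024 | C+
8 | Leo Garcia | Spring 2024 | A
9 | Ivy Davis | Fall 2023 | C-
10 | Leo Garcia | Fall 2023 | F
11 | Alice Miller | Fall 2023 | B+
12 | Kate Miller | Spring 2024 | C-
16 | Alice Miller | Fall 2023 | A
20 | Alice Miller | Fall 2023 | D
22 | Tina Miller | Fall 2023 | A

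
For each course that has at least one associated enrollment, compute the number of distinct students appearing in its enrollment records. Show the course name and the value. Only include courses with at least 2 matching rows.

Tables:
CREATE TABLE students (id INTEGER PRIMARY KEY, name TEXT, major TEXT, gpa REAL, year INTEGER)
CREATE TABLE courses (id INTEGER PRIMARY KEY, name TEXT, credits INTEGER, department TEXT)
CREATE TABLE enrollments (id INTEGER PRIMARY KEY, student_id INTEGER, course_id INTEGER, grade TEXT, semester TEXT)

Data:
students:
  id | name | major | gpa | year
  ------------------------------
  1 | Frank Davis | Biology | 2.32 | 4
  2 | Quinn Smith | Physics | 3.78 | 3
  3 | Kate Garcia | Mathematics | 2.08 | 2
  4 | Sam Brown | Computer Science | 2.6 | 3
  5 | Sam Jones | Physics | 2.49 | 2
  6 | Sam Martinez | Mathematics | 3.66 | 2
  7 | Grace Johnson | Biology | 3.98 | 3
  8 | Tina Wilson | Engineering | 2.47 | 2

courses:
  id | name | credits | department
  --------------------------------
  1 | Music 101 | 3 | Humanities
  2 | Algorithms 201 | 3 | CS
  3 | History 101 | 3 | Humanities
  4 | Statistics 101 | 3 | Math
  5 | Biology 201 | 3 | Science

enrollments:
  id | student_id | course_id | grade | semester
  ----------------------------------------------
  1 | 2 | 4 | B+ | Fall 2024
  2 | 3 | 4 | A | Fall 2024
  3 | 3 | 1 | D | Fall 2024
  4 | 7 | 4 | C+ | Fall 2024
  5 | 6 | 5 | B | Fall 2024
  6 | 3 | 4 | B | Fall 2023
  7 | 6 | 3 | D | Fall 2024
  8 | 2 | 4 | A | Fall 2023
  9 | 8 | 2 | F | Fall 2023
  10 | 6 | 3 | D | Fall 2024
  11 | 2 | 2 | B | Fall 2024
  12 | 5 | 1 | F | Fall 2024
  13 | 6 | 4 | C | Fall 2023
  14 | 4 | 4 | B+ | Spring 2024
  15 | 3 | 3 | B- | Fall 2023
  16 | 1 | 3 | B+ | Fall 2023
SELECT p.name, COUNT(DISTINCT c.student_id) AS distinct_student_count FROM enrollments c JOIN courses p ON c.course_id = p.id GROUP BY p.id, p.name HAVING COUNT(*) >= 2

Execution result:
name | distinct_student_count
Music 101 | 2
Algorithms 201 | 2
History 101 | 3
Statistics 101 | 5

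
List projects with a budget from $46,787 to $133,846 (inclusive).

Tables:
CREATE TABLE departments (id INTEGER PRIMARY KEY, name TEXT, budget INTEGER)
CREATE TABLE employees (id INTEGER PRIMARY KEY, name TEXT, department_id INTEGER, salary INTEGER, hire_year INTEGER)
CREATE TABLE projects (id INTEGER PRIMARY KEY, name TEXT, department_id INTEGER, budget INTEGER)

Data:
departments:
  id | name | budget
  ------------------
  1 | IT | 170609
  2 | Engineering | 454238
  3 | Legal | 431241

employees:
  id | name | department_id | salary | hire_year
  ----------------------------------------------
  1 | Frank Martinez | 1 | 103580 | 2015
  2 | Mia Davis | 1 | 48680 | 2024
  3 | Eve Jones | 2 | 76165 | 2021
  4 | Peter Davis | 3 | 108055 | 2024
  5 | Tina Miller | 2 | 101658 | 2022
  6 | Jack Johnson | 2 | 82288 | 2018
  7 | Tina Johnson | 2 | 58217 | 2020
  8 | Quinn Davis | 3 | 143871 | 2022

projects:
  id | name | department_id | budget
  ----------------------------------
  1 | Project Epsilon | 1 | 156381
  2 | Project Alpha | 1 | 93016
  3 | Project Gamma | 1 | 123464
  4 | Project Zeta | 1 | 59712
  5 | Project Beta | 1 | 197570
SELECT name, budget FROM projects WHERE budget BETWEEN 46787 AND 133846

Execution result:
name | budget
Project Alpha | 93016
Project Gamma | 123464
Project Zeta | 59712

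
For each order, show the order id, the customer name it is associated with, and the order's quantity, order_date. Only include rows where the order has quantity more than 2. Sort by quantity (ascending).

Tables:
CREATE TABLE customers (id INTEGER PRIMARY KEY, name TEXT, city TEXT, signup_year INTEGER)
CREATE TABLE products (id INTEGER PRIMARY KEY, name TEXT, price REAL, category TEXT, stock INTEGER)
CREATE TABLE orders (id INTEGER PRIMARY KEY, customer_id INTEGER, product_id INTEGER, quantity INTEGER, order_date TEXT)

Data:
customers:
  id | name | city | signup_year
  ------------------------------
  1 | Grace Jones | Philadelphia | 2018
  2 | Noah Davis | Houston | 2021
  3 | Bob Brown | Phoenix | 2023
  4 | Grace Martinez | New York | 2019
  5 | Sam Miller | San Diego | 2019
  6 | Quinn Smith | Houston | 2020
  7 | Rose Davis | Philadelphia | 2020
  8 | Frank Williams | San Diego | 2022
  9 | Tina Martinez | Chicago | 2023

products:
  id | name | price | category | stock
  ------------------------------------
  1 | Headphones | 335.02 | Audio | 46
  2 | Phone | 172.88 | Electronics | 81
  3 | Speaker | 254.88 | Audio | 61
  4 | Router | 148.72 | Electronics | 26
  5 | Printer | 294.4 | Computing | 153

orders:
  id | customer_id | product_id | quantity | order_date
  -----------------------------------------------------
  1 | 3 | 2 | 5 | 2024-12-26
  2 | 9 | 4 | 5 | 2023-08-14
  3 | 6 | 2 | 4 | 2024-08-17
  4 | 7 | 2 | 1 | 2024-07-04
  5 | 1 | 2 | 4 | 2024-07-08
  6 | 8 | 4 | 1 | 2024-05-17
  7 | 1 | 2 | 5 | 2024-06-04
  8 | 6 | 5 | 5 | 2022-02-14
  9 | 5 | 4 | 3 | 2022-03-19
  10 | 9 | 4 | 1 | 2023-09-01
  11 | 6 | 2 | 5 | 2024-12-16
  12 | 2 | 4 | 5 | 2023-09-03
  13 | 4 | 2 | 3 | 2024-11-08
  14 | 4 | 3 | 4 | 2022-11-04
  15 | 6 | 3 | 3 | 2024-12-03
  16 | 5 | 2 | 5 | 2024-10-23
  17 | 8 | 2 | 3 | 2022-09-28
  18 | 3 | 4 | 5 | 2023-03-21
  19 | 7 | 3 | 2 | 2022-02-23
SELECT c.id, p.name AS customer, c.quantity, c.order_date FROM orders c JOIN customers p ON c.customer_id = p.id WHERE c.quantity > 2 ORDER BY c.quantity ASC

Execution result:
id | customer | quantity | order_date
9 | Sam Miller | 3 | 2022-03-19
13 | Grace Martinez | 3 | 2024-11-08
15 | Quinn Smith | 3 | 2024-12-03
17 | Frank Williams | 3 | 2022-09-28
3 | Quinn Smith | 4 | 2024-08-17
5 | Grace Jones | 4 | 2024-07-08
14 | Grace Martinez | 4 | 2022-11-04
1 | Bob Brown | 5 | 2024-12-26
2 | Tina Martinez | 5 | 2023-08-14
7 | Grace Jones | 5 | 2024-06-04
8 | Quinn Smith | 5 | 2022-02-14
11 | Quinn Smith | 5 | 2024-12-16
12 | Noah Davis | 5 | 2023-09-03
16 | Sam Miller | 5 | 2024-10-23
18 | Bob Brown | 5 | 2023-03-21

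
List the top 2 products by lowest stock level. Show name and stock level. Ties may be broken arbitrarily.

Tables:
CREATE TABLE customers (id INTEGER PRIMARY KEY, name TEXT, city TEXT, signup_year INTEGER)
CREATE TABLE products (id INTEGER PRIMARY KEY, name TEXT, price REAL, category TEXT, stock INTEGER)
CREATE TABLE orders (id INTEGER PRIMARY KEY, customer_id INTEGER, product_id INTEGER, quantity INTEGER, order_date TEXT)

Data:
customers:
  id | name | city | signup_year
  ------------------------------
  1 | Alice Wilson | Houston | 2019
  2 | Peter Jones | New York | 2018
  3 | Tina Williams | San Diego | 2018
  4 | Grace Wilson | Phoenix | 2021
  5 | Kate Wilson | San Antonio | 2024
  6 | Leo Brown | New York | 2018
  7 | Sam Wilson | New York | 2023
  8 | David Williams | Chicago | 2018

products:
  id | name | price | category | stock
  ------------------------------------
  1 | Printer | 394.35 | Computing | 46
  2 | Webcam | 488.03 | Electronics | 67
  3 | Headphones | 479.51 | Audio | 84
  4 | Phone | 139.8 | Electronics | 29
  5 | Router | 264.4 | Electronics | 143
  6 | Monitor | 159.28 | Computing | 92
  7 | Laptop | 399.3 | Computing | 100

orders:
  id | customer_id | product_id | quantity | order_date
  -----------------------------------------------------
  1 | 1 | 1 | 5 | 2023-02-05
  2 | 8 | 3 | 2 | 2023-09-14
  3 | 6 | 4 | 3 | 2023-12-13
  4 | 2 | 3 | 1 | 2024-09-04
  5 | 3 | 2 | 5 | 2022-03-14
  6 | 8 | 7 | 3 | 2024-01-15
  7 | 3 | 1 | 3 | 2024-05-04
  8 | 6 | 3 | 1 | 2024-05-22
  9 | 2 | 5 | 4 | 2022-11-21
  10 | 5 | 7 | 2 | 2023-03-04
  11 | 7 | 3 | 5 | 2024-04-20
SELECT name, stock FROM products ORDER BY stock ASC LIMIT 2

Execution result:
name | stock
Phone | 29
Printer | 46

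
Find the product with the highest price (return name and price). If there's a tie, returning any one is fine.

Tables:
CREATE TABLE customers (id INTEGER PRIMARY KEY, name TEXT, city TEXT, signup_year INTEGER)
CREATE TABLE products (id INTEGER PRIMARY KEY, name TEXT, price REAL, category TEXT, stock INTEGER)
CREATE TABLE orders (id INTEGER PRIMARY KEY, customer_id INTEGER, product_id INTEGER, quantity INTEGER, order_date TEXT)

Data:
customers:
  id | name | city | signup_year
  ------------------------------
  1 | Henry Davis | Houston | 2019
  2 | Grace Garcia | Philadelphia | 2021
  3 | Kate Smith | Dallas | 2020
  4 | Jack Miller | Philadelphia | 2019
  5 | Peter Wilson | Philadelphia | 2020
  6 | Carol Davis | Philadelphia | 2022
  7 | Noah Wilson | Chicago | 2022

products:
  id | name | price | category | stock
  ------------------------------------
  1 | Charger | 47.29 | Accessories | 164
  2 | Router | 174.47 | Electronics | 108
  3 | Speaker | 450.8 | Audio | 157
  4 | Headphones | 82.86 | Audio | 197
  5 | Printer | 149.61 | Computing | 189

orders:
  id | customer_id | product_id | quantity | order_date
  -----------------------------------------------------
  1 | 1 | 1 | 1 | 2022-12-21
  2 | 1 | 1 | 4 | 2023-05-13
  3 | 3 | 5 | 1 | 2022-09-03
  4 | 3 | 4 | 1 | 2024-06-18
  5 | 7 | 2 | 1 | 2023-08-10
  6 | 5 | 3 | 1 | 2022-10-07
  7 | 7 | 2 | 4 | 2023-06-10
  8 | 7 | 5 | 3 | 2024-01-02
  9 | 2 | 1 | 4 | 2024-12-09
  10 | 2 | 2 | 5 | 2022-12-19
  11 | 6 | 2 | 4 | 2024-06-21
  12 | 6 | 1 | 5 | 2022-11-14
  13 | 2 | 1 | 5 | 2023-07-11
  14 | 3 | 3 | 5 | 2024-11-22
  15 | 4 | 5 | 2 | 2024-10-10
SELECT name, price FROM products ORDER BY price DESC LIMIT 1

Execution result:
name | price
Speaker | 450.80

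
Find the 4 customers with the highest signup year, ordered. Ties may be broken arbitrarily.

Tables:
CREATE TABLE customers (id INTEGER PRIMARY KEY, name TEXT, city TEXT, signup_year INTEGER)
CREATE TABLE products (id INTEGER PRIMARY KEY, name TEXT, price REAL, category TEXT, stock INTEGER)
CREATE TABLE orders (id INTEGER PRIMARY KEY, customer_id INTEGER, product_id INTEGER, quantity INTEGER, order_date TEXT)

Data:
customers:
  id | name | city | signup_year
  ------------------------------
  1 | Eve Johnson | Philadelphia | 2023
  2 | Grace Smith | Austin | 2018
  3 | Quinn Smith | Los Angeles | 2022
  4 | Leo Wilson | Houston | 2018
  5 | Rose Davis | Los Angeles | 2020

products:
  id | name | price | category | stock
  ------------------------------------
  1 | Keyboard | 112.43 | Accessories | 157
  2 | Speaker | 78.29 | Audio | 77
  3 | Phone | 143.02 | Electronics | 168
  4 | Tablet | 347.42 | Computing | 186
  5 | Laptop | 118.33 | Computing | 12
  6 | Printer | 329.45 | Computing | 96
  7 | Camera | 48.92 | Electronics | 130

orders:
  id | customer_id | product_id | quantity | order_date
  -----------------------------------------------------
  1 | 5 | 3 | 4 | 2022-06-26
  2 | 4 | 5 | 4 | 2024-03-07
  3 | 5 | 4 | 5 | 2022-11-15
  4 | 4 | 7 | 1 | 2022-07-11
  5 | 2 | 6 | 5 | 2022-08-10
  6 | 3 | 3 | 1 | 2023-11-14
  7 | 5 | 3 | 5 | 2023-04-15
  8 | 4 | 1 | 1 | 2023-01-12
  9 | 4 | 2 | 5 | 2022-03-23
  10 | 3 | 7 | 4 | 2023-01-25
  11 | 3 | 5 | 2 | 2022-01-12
SELECT name, signup_year FROM customers ORDER BY signup_year DESC LIMIT 4

Execution result:
name | signup_year
Eve Johnson | 2023
Quinn Smith | 2022
Rose Davis | 2020
Grace Smith | 2018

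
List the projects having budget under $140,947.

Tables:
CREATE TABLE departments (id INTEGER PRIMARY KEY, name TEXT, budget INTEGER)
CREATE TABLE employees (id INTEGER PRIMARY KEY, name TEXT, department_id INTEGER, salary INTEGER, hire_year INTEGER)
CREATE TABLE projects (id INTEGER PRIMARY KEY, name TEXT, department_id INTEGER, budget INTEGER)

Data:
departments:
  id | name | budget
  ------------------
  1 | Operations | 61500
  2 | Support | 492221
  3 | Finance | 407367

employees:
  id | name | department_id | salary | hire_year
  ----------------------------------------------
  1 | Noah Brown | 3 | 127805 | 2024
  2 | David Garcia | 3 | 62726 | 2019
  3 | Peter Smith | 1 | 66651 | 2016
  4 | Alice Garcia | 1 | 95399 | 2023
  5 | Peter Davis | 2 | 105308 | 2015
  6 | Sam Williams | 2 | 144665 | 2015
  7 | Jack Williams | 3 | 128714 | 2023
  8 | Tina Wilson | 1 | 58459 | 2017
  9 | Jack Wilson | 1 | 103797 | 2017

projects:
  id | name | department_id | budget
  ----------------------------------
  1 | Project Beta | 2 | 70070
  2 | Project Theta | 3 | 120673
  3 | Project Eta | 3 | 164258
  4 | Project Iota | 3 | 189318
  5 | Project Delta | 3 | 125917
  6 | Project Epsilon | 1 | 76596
SELECT name, budget FROM projects WHERE budget < 140947

Execution result:
name | budget
Project Beta | 70070
Project Theta | 120673
Project Delta | 125917
Project Epsilon | 76596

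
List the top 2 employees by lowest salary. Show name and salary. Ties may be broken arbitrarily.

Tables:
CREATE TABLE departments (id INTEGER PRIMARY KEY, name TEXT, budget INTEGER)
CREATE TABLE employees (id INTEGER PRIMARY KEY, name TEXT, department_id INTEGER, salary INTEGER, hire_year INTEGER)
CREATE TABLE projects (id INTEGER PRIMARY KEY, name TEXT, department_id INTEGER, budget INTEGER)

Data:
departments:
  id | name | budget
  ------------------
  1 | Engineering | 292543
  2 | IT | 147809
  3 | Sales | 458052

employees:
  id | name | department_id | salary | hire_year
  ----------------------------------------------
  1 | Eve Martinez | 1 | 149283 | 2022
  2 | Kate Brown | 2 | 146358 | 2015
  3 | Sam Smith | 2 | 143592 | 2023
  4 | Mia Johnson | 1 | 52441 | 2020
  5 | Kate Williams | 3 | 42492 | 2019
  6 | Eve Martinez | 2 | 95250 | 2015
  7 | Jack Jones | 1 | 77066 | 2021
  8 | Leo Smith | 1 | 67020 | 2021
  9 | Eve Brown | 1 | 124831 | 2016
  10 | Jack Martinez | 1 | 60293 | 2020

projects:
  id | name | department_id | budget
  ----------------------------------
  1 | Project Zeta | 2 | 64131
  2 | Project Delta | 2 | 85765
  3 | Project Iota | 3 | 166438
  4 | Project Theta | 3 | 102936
SELECT name, salary FROM employees ORDER BY salary ASC LIMIT 2

Execution result:
name | salary
Kate Williams | 42492
Mia Johnson | 52441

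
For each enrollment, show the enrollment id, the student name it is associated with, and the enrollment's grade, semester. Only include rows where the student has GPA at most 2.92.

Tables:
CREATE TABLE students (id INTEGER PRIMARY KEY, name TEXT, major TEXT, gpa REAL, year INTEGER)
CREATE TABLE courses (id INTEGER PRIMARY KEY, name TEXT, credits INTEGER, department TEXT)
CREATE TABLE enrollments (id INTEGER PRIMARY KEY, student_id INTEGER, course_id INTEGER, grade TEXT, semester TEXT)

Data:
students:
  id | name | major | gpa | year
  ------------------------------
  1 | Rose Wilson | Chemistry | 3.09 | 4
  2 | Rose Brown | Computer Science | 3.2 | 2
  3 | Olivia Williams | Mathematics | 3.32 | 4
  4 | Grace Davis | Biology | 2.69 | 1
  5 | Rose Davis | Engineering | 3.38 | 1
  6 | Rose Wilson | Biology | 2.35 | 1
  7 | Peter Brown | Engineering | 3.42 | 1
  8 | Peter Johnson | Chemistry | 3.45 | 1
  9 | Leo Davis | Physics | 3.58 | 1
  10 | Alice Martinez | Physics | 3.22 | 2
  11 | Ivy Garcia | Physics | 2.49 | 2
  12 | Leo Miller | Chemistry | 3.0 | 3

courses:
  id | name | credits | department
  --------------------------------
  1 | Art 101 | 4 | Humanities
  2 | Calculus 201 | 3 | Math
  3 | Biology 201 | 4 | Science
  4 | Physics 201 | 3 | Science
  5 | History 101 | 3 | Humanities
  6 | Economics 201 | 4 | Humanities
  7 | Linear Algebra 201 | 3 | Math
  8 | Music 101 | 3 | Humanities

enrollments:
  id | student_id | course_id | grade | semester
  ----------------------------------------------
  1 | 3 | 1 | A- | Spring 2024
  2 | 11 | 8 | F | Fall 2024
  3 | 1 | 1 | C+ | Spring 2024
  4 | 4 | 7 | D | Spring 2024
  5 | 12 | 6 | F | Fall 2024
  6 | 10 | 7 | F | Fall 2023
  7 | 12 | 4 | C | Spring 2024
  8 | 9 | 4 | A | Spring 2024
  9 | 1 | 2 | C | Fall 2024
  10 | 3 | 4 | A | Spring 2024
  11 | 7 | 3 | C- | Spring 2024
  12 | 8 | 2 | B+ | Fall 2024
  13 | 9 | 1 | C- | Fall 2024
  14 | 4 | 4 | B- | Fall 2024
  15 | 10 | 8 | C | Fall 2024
SELECT c.id, p.name AS student, c.grade, c.semester FROM enrollments c JOIN students p ON c.student_id = p.id WHERE p.gpa <= 2.92

Execution result:
id | student | grade | semester
2 | Ivy Garcia | F | Fall 2024
4 | Grace Davis | D | Spring 2024
14 | Grace Davis | B- | Fall 2024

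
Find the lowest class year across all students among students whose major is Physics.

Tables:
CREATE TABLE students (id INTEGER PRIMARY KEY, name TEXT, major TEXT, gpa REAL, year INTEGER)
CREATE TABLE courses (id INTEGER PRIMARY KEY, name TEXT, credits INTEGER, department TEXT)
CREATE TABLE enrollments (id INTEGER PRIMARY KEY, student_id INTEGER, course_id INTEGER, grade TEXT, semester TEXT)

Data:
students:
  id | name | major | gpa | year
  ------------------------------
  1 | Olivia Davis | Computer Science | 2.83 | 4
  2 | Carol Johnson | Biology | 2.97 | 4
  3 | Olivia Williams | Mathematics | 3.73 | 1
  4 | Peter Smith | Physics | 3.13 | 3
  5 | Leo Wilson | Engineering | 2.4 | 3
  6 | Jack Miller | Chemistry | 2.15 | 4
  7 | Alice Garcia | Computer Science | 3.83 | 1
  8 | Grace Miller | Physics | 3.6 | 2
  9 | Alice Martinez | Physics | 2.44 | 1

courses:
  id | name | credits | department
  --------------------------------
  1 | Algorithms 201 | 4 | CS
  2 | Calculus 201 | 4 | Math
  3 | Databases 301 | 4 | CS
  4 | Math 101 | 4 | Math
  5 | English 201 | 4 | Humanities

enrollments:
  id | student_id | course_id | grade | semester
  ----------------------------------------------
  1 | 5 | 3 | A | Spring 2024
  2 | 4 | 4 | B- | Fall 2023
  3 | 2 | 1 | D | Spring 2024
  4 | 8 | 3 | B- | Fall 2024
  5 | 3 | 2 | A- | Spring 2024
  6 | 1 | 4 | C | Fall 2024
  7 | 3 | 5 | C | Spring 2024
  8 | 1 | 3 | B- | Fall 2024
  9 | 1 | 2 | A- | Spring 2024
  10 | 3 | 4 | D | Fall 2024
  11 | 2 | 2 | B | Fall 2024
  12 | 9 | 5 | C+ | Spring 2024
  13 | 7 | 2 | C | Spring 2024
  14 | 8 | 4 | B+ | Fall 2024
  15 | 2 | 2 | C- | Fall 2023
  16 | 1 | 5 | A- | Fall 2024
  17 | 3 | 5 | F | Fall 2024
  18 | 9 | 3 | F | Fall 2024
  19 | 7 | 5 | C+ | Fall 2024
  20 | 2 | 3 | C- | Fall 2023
SELECT MIN(year) FROM students WHERE major = 'Physics'

Execution result:
1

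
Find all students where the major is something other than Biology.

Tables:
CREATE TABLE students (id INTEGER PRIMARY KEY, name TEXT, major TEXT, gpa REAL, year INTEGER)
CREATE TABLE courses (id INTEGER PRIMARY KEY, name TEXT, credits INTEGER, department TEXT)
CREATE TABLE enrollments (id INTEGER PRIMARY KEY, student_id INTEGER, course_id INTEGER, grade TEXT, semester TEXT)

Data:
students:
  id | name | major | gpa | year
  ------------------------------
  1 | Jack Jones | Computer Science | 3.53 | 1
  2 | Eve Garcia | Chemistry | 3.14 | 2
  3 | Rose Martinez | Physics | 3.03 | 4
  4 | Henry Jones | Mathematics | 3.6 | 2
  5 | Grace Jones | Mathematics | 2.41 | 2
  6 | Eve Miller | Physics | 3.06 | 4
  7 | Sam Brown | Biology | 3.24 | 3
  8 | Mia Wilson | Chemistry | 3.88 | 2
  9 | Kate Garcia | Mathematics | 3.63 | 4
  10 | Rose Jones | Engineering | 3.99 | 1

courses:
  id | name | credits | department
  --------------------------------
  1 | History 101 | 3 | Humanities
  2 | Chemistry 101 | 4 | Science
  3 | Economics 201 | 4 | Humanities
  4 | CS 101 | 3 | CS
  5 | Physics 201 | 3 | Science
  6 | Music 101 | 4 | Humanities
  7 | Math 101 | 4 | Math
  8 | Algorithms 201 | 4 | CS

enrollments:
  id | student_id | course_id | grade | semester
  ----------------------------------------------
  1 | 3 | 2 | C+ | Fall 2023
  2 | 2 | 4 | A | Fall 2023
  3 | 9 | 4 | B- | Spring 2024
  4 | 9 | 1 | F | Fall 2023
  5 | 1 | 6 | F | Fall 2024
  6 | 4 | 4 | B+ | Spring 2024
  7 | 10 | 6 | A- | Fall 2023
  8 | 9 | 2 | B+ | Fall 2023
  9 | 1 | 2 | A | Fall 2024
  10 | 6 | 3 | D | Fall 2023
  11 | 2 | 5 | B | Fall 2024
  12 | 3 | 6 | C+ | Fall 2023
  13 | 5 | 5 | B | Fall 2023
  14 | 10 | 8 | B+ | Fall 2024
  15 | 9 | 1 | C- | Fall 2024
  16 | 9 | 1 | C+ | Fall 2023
SELECT name, major FROM students WHERE major <> 'Biology'

Execution result:
name | major
Jack Jones | Computer Science
Eve Garcia | Chemistry
Rose Martinez | Physics
Henry Jones | Mathematics
Grace Jones | Mathematics
Eve Miller | Physics
Mia Wilson | Chemistry
Kate Garcia | Mathematics
Rose Jones | Engineering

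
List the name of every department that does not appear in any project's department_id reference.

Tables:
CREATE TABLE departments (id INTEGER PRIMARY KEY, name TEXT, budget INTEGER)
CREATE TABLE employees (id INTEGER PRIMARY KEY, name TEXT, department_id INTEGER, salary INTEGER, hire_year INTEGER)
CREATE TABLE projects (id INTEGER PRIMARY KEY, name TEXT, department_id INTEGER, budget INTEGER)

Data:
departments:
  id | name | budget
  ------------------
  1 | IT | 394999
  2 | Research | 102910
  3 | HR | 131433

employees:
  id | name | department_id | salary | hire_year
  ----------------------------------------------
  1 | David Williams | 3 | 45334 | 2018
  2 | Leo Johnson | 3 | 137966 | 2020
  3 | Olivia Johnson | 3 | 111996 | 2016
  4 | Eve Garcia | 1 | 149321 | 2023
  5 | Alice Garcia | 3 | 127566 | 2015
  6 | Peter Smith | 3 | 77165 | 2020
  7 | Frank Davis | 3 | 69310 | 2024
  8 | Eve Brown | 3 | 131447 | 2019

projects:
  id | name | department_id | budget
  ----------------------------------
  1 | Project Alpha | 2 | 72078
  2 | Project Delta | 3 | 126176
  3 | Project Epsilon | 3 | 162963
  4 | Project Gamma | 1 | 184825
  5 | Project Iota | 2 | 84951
SELECT p.name FROM departments p LEFT JOIN projects c ON c.department_id = p.id WHERE c.id IS NULL

Execution result:
(no rows)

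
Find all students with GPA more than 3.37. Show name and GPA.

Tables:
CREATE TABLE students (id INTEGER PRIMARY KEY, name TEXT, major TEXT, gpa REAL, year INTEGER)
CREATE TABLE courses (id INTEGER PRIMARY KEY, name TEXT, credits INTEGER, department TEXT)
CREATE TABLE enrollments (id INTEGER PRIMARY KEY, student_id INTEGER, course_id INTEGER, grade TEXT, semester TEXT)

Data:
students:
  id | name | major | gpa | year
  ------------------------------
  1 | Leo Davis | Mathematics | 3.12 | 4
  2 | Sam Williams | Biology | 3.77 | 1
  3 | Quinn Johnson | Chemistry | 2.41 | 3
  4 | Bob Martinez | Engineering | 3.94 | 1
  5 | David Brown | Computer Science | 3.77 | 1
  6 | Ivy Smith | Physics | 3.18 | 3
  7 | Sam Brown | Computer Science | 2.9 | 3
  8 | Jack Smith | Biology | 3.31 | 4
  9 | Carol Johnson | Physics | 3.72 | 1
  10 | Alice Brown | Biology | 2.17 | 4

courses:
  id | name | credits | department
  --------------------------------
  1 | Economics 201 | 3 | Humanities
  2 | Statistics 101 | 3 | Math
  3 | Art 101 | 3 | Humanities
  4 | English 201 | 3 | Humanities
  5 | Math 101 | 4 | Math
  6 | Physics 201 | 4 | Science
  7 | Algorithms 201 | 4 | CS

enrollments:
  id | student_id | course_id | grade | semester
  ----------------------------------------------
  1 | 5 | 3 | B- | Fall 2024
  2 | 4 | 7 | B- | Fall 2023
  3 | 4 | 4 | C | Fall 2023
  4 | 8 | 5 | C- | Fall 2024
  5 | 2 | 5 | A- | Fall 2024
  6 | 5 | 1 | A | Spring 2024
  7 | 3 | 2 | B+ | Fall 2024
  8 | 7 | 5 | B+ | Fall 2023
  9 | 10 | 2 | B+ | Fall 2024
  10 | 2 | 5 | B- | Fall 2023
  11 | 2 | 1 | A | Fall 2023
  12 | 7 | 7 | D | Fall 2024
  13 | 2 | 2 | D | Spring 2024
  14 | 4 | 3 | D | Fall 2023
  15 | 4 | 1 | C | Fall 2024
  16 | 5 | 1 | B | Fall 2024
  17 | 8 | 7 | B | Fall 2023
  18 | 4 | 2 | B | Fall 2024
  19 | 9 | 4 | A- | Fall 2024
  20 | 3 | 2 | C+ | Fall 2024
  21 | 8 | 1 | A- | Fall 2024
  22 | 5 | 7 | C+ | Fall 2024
SELECT name, gpa FROM students WHERE gpa > 3.37

Execution result:
name | gpa
Sam Williams | 3.77
Bob Martinez | 3.94
David Brown | 3.77
Carol Johnson | 3.72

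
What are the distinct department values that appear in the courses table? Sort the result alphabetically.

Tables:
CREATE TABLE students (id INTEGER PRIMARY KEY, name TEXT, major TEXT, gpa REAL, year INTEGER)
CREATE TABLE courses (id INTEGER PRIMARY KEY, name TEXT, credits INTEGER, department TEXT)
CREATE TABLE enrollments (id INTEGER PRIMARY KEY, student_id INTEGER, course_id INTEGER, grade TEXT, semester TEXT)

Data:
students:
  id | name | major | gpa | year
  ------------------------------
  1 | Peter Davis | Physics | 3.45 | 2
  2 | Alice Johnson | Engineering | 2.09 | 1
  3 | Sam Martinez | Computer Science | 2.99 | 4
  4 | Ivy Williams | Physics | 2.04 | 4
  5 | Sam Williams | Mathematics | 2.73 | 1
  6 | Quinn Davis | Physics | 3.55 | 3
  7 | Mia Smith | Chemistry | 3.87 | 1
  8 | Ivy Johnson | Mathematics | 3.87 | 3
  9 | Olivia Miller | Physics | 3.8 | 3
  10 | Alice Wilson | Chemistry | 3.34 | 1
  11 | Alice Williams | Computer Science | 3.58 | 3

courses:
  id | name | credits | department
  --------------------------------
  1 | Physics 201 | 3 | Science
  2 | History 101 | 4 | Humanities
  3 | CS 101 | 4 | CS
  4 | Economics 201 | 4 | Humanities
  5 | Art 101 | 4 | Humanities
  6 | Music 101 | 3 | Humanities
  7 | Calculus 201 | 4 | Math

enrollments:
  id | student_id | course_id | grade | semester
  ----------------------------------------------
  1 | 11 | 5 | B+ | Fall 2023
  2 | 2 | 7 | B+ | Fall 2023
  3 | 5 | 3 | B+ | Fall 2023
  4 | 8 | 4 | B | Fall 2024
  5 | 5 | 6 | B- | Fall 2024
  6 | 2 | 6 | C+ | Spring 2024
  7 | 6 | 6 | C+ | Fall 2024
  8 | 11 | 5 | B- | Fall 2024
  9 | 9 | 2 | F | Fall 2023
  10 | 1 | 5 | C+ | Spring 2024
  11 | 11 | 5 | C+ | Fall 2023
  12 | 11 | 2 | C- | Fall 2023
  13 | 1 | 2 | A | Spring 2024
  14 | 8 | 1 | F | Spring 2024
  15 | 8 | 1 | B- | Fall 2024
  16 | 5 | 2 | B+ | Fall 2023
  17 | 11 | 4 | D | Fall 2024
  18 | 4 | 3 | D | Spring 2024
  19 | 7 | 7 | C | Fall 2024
SELECT DISTINCT department FROM courses ORDER BY department

Execution result:
department
CS
Humanities
Math
Science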